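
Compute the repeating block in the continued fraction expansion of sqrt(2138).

Write x_i = (sqrt(2138) + m_i)/d_i with (m_0, d_0) = (0, 1). a_0 = floor(sqrt(2138)) = 46, since 46^2 = 2116 <= 2138 < 2209 = 47^2.
Iterate m_{i+1} = d_i*a_i - m_i, d_{i+1} = (2138 - m_{i+1}^2)/d_i, a_{i+1} = floor((a_0 + m_{i+1})/d_{i+1}):
  m_1 = 1*46 - 0 = 46, d_1 = (2138 - 46^2)/1 = 22/1 = 22, a_1 = floor((46 + 46)/22) = 4.
  m_2 = 22*4 - 46 = 42, d_2 = (2138 - 42^2)/22 = 374/22 = 17, a_2 = floor((46 + 42)/17) = 5.
  m_3 = 17*5 - 42 = 43, d_3 = (2138 - 43^2)/17 = 289/17 = 17, a_3 = floor((46 + 43)/17) = 5.
  m_4 = 17*5 - 43 = 42, d_4 = (2138 - 42^2)/17 = 374/17 = 22, a_4 = floor((46 + 42)/22) = 4.
  m_5 = 22*4 - 42 = 46, d_5 = (2138 - 46^2)/22 = 22/22 = 1, a_5 = floor((46 + 46)/1) = 92.
  m_6 = 1*92 - 46 = 46, d_6 = (2138 - 46^2)/1 = 22/1 = 22: (m_6, d_6) = (m_1, d_1) = (46, 22), so from here the quotients repeat a_1, ..., a_5; the period length is 5.
Hence the expansion of sqrt(2138) is a_0 = 46 followed by the repeating block 4, 5, 5, 4, 92 (period 5).

[46; (4, 5, 5, 4, 92)]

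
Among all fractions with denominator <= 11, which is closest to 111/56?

Expand x = 111/56 as a continued fraction with the Euclidean algorithm:
  111 = 1*56 + 55, so a_0 = 1.
  56 = 1*55 + 1, so a_1 = 1.
  55 = 55*1 + 0, so a_2 = 55.
so x = [1; 1, 55].
Convergents (p_i = a_i*p_{i-1} + p_{i-2}, q_i = a_i*q_{i-1} + q_{i-2} with p_{-2}=0, p_{-1}=1, q_{-2}=1, q_{-1}=0), until the denominator exceeds 11:
  i=0: a_0=1, p_0 = 1*1 + 0 = 1, q_0 = 1*0 + 1 = 1.
  i=1: a_1=1, p_1 = 1*1 + 1 = 2, q_1 = 1*1 + 0 = 1.
  i=2: a_2=55, p_2 = 55*2 + 1 = 111, q_2 = 55*1 + 1 = 56.
q_2 = 56 > 11, so the last convergent with denominator <= 11 is p_1/q_1 = 2/1.
The closest fraction with denominator <= 11 is either p_1/q_1 or the intermediate fraction (k*p_1 + p_0)/(k*q_1 + q_0) with the largest k >= 1 whose denominator stays <= 11; these approach x as k grows, and every other convergent or intermediate fraction in range is farther away.
Largest k: floor((11 - q_0)/q_1) = floor((11 - 1)/1) = 10.
That gives (10*2 + 1)/(10*1 + 1) = 21/11.
Compare the errors: |x - 2/1| = |111*1 - 2*56|/(56*1) = 1/56, and |x - 21/11| = |111*11 - 21*56|/(56*11) = 45/616.
Cross-multiplying, 1*616 = 616 < 2520 = 45*56, so 1/56 is smaller: the convergent 2/1 is closer to x than 21/11.

2/1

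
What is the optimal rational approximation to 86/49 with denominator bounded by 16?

7/4

Expand x = 86/49 as a continued fraction with the Euclidean algorithm:
  86 = 1*49 + 37, so a_0 = 1.
  49 = 1*37 + 12, so a_1 = 1.
  37 = 3*12 + 1, so a_2 = 3.
  12 = 12*1 + 0, so a_3 = 12.
so x = [1; 1, 3, 12].
Convergents (p_i = a_i*p_{i-1} + p_{i-2}, q_i = a_i*q_{i-1} + q_{i-2} with p_{-2}=0, p_{-1}=1, q_{-2}=1, q_{-1}=0), until the denominator exceeds 16:
  i=0: a_0=1, p_0 = 1*1 + 0 = 1, q_0 = 1*0 + 1 = 1.
  i=1: a_1=1, p_1 = 1*1 + 1 = 2, q_1 = 1*1 + 0 = 1.
  i=2: a_2=3, p_2 = 3*2 + 1 = 7, q_2 = 3*1 + 1 = 4.
  i=3: a_3=12, p_3 = 12*7 + 2 = 86, q_3 = 12*4 + 1 = 49.
q_3 = 49 > 16, so the last convergent with denominator <= 16 is p_2/q_2 = 7/4.
The closest fraction with denominator <= 16 is either p_2/q_2 or the intermediate fraction (k*p_2 + p_1)/(k*q_2 + q_1) with the largest k >= 1 whose denominator stays <= 16; these approach x as k grows, and every other convergent or intermediate fraction in range is farther away.
Largest k: floor((16 - q_1)/q_2) = floor((16 - 1)/4) = 3.
That gives (3*7 + 2)/(3*4 + 1) = 23/13.
Compare the errors: |x - 7/4| = |86*4 - 7*49|/(49*4) = 1/196, and |x - 23/13| = |86*13 - 23*49|/(49*13) = 9/637.
Cross-multiplying, 1*637 = 637 < 1764 = 9*196, so 1/196 is smaller: the convergent 7/4 is closer to x than 23/13.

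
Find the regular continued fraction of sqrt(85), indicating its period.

[9; (4, 1, 1, 4, 18)]

Write x_i = (sqrt(85) + m_i)/d_i with (m_0, d_0) = (0, 1). a_0 = floor(sqrt(85)) = 9, since 9^2 = 81 <= 85 < 100 = 10^2.
Iterate m_{i+1} = d_i*a_i - m_i, d_{i+1} = (85 - m_{i+1}^2)/d_i, a_{i+1} = floor((a_0 + m_{i+1})/d_{i+1}):
  m_1 = 1*9 - 0 = 9, d_1 = (85 - 9^2)/1 = 4/1 = 4, a_1 = floor((9 + 9)/4) = 4.
  m_2 = 4*4 - 9 = 7, d_2 = (85 - 7^2)/4 = 36/4 = 9, a_2 = floor((9 + 7)/9) = 1.
  m_3 = 9*1 - 7 = 2, d_3 = (85 - 2^2)/9 = 81/9 = 9, a_3 = floor((9 + 2)/9) = 1.
  m_4 = 9*1 - 2 = 7, d_4 = (85 - 7^2)/9 = 36/9 = 4, a_4 = floor((9 + 7)/4) = 4.
  m_5 = 4*4 - 7 = 9, d_5 = (85 - 9^2)/4 = 4/4 = 1, a_5 = floor((9 + 9)/1) = 18.
  m_6 = 1*18 - 9 = 9, d_6 = (85 - 9^2)/1 = 4/1 = 4: (m_6, d_6) = (m_1, d_1) = (9, 4), so from here the quotients repeat a_1, ..., a_5; the period length is 5.
Hence the expansion of sqrt(85) is a_0 = 9 followed by the repeating block 4, 1, 1, 4, 18 (period 5).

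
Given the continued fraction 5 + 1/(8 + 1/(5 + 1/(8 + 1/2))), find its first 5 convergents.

5/1, 41/8, 210/41, 1721/336, 3652/713

Using the convergent recurrence p_i = a_i*p_{i-1} + p_{i-2}, q_i = a_i*q_{i-1} + q_{i-2} with p_{-2}=0, p_{-1}=1, q_{-2}=1, q_{-1}=0:
  i=0: a_0=5, p_0 = 5*1 + 0 = 5, q_0 = 5*0 + 1 = 1.
  i=1: a_1=8, p_1 = 8*5 + 1 = 41, q_1 = 8*1 + 0 = 8.
  i=2: a_2=5, p_2 = 5*41 + 5 = 210, q_2 = 5*8 + 1 = 41.
  i=3: a_3=8, p_3 = 8*210 + 41 = 1721, q_3 = 8*41 + 8 = 336.
  i=4: a_4=2, p_4 = 2*1721 + 210 = 3652, q_4 = 2*336 + 41 = 713.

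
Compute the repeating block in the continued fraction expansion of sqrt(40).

[6; (3, 12)]

Write x_i = (sqrt(40) + m_i)/d_i with (m_0, d_0) = (0, 1). a_0 = floor(sqrt(40)) = 6, since 6^2 = 36 <= 40 < 49 = 7^2.
Iterate m_{i+1} = d_i*a_i - m_i, d_{i+1} = (40 - m_{i+1}^2)/d_i, a_{i+1} = floor((a_0 + m_{i+1})/d_{i+1}):
  m_1 = 1*6 - 0 = 6, d_1 = (40 - 6^2)/1 = 4/1 = 4, a_1 = floor((6 + 6)/4) = 3.
  m_2 = 4*3 - 6 = 6, d_2 = (40 - 6^2)/4 = 4/4 = 1, a_2 = floor((6 + 6)/1) = 12.
  m_3 = 1*12 - 6 = 6, d_3 = (40 - 6^2)/1 = 4/1 = 4: (m_3, d_3) = (m_1, d_1) = (6, 4), so from here the quotients repeat a_1, a_2; the period length is 2.
Hence the expansion of sqrt(40) is a_0 = 6 followed by the repeating block 3, 12 (period 2).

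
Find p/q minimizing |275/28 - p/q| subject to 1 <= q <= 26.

167/17

Expand x = 275/28 as a continued fraction with the Euclidean algorithm:
  275 = 9*28 + 23, so a_0 = 9.
  28 = 1*23 + 5, so a_1 = 1.
  23 = 4*5 + 3, so a_2 = 4.
  5 = 1*3 + 2, so a_3 = 1.
  3 = 1*2 + 1, so a_4 = 1.
  2 = 2*1 + 0, so a_5 = 2.
so x = [9; 1, 4, 1, 1, 2].
Convergents (p_i = a_i*p_{i-1} + p_{i-2}, q_i = a_i*q_{i-1} + q_{i-2} with p_{-2}=0, p_{-1}=1, q_{-2}=1, q_{-1}=0), until the denominator exceeds 26:
  i=0: a_0=9, p_0 = 9*1 + 0 = 9, q_0 = 9*0 + 1 = 1.
  i=1: a_1=1, p_1 = 1*9 + 1 = 10, q_1 = 1*1 + 0 = 1.
  i=2: a_2=4, p_2 = 4*10 + 9 = 49, q_2 = 4*1 + 1 = 5.
  i=3: a_3=1, p_3 = 1*49 + 10 = 59, q_3 = 1*5 + 1 = 6.
  i=4: a_4=1, p_4 = 1*59 + 49 = 108, q_4 = 1*6 + 5 = 11.
  i=5: a_5=2, p_5 = 2*108 + 59 = 275, q_5 = 2*11 + 6 = 28.
q_5 = 28 > 26, so the last convergent with denominator <= 26 is p_4/q_4 = 108/11.
The closest fraction with denominator <= 26 is either p_4/q_4 or the intermediate fraction (k*p_4 + p_3)/(k*q_4 + q_3) with the largest k >= 1 whose denominator stays <= 26; these approach x as k grows, and every other convergent or intermediate fraction in range is farther away.
Largest k: floor((26 - q_3)/q_4) = floor((26 - 6)/11) = 1.
That gives (1*108 + 59)/(1*11 + 6) = 167/17.
Compare the errors: |x - 108/11| = |275*11 - 108*28|/(28*11) = 1/308, and |x - 167/17| = |275*17 - 167*28|/(28*17) = 1/476.
Cross-multiplying, 1*308 = 308 < 476 = 1*476, so 1/476 is smaller: the intermediate fraction 167/17 is closer to x than 108/11.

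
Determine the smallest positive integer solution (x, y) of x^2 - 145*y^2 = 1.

(x, y) = (289, 24)

First expand sqrt(145) as a continued fraction. With x_i = (sqrt(145) + m_i)/d_i and (m_0, d_0) = (0, 1): a_0 = floor(sqrt(145)) = 12, since 12^2 = 144 <= 145 < 169 = 13^2.
Iterate m_{i+1} = d_i*a_i - m_i, d_{i+1} = (145 - m_{i+1}^2)/d_i, a_{i+1} = floor((a_0 + m_{i+1})/d_{i+1}):
  m_1 = 1*12 - 0 = 12, d_1 = (145 - 12^2)/1 = 1/1 = 1, a_1 = floor((12 + 12)/1) = 24.
  m_2 = 1*24 - 12 = 12, d_2 = (145 - 12^2)/1 = 1/1 = 1: (m_2, d_2) = (m_1, d_1) = (12, 1), so from here the quotient a_1 repeats; the period length is 1.
So sqrt(145) = [12; (24)] with period length k = 1.
k is odd, so (p_{k-1}, q_{k-1}) only solves x^2 - 145y^2 = -1 and the fundamental solution of x^2 - 145y^2 = 1 is (p_{2k-1}, q_{2k-1}) = (p_1, q_1); compute convergents through index 1, running through the period twice.
Convergents (p_i = a_i*p_{i-1} + p_{i-2}, q_i = a_i*q_{i-1} + q_{i-2} with p_{-2}=0, p_{-1}=1, q_{-2}=1, q_{-1}=0):
  i=0: a_0=12, p_0 = 12*1 + 0 = 12, q_0 = 12*0 + 1 = 1.
  i=1: a_1=24, p_1 = 24*12 + 1 = 289, q_1 = 24*1 + 0 = 24.
Indeed p_0^2 - 145*q_0^2 = 144 - 145 = -1, not +1.
Check: 289^2 - 145*24^2 = 83521 - 83520 = 1, so (x, y) = (289, 24) solves the equation, and by the theorem it is the least positive solution.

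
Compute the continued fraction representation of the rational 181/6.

Run the Euclidean algorithm on 181 and 6; the successive quotients are the partial quotients a_0, a_1, ... (each step inverts the fractional part left over by the previous one):
  181 = 30*6 + 1, so a_0 = 30.
  6 = 6*1 + 0, so a_1 = 6.
The remainder reaches 0 after 2 divisions, so the expansion has 2 partial quotients, read off in order.

[30; 6]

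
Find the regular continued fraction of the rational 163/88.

[1; 1, 5, 1, 3, 3]

Run the Euclidean algorithm on 163 and 88; the successive quotients are the partial quotients a_0, a_1, ... (each step inverts the fractional part left over by the previous one):
  163 = 1*88 + 75, so a_0 = 1.
  88 = 1*75 + 13, so a_1 = 1.
  75 = 5*13 + 10, so a_2 = 5.
  13 = 1*10 + 3, so a_3 = 1.
  10 = 3*3 + 1, so a_4 = 3.
  3 = 3*1 + 0, so a_5 = 3.
The remainder reaches 0 after 6 divisions, so the expansion has 6 partial quotients, read off in order.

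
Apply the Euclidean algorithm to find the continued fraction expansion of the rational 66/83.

[0; 1, 3, 1, 7, 2]

Run the Euclidean algorithm on 66 and 83; the successive quotients are the partial quotients a_0, a_1, ... (each step inverts the fractional part left over by the previous one):
  66 = 0*83 + 66, so a_0 = 0.
  83 = 1*66 + 17, so a_1 = 1.
  66 = 3*17 + 15, so a_2 = 3.
  17 = 1*15 + 2, so a_3 = 1.
  15 = 7*2 + 1, so a_4 = 7.
  2 = 2*1 + 0, so a_5 = 2.
The remainder reaches 0 after 6 divisions, so the expansion has 6 partial quotients, read off in order.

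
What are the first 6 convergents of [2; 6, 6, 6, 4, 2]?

2/1, 13/6, 80/37, 493/228, 2052/949, 4597/2126

Using the convergent recurrence p_i = a_i*p_{i-1} + p_{i-2}, q_i = a_i*q_{i-1} + q_{i-2} with p_{-2}=0, p_{-1}=1, q_{-2}=1, q_{-1}=0:
  i=0: a_0=2, p_0 = 2*1 + 0 = 2, q_0 = 2*0 + 1 = 1.
  i=1: a_1=6, p_1 = 6*2 + 1 = 13, q_1 = 6*1 + 0 = 6.
  i=2: a_2=6, p_2 = 6*13 + 2 = 80, q_2 = 6*6 + 1 = 37.
  i=3: a_3=6, p_3 = 6*80 + 13 = 493, q_3 = 6*37 + 6 = 228.
  i=4: a_4=4, p_4 = 4*493 + 80 = 2052, q_4 = 4*228 + 37 = 949.
  i=5: a_5=2, p_5 = 2*2052 + 493 = 4597, q_5 = 2*949 + 228 = 2126.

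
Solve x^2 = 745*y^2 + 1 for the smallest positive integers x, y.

(x, y) = (12769001, 467820)

First expand sqrt(745) as a continued fraction. With x_i = (sqrt(745) + m_i)/d_i and (m_0, d_0) = (0, 1): a_0 = floor(sqrt(745)) = 27, since 27^2 = 729 <= 745 < 784 = 28^2.
Iterate m_{i+1} = d_i*a_i - m_i, d_{i+1} = (745 - m_{i+1}^2)/d_i, a_{i+1} = floor((a_0 + m_{i+1})/d_{i+1}):
  m_1 = 1*27 - 0 = 27, d_1 = (745 - 27^2)/1 = 16/1 = 16, a_1 = floor((27 + 27)/16) = 3.
  m_2 = 16*3 - 27 = 21, d_2 = (745 - 21^2)/16 = 304/16 = 19, a_2 = floor((27 + 21)/19) = 2.
  m_3 = 19*2 - 21 = 17, d_3 = (745 - 17^2)/19 = 456/19 = 24, a_3 = floor((27 + 17)/24) = 1.
  m_4 = 24*1 - 17 = 7, d_4 = (745 - 7^2)/24 = 696/24 = 29, a_4 = floor((27 + 7)/29) = 1.
  m_5 = 29*1 - 7 = 22, d_5 = (745 - 22^2)/29 = 261/29 = 9, a_5 = floor((27 + 22)/9) = 5.
  m_6 = 9*5 - 22 = 23, d_6 = (745 - 23^2)/9 = 216/9 = 24, a_6 = floor((27 + 23)/24) = 2.
  m_7 = 24*2 - 23 = 25, d_7 = (745 - 25^2)/24 = 120/24 = 5, a_7 = floor((27 + 25)/5) = 10.
  m_8 = 5*10 - 25 = 25, d_8 = (745 - 25^2)/5 = 120/5 = 24, a_8 = floor((27 + 25)/24) = 2.
  m_9 = 24*2 - 25 = 23, d_9 = (745 - 23^2)/24 = 216/24 = 9, a_9 = floor((27 + 23)/9) = 5.
  m_10 = 9*5 - 23 = 22, d_10 = (745 - 22^2)/9 = 261/9 = 29, a_10 = floor((27 + 22)/29) = 1.
  m_11 = 29*1 - 22 = 7, d_11 = (745 - 7^2)/29 = 696/29 = 24, a_11 = floor((27 + 7)/24) = 1.
  m_12 = 24*1 - 7 = 17, d_12 = (745 - 17^2)/24 = 456/24 = 19, a_12 = floor((27 + 17)/19) = 2.
  m_13 = 19*2 - 17 = 21, d_13 = (745 - 21^2)/19 = 304/19 = 16, a_13 = floor((27 + 21)/16) = 3.
  m_14 = 16*3 - 21 = 27, d_14 = (745 - 27^2)/16 = 16/16 = 1, a_14 = floor((27 + 27)/1) = 54.
  m_15 = 1*54 - 27 = 27, d_15 = (745 - 27^2)/1 = 16/1 = 16: (m_15, d_15) = (m_1, d_1) = (27, 16), so from here the quotients repeat a_1, ..., a_14; the period length is 14.
So sqrt(745) = [27; (3, 2, 1, 1, 5, 2, 10, 2, 5, 1, 1, 2, 3, 54)] with period length k = 14.
k is even, so the fundamental solution of x^2 - 745y^2 = 1 is (p_{k-1}, q_{k-1}) = (p_13, q_13); compute convergents through index 13.
Convergents (p_i = a_i*p_{i-1} + p_{i-2}, q_i = a_i*q_{i-1} + q_{i-2} with p_{-2}=0, p_{-1}=1, q_{-2}=1, q_{-1}=0):
  i=0: a_0=27, p_0 = 27*1 + 0 = 27, q_0 = 27*0 + 1 = 1.
  i=1: a_1=3, p_1 = 3*27 + 1 = 82, q_1 = 3*1 + 0 = 3.
  i=2: a_2=2, p_2 = 2*82 + 27 = 191, q_2 = 2*3 + 1 = 7.
  i=3: a_3=1, p_3 = 1*191 + 82 = 273, q_3 = 1*7 + 3 = 10.
  i=4: a_4=1, p_4 = 1*273 + 191 = 464, q_4 = 1*10 + 7 = 17.
  i=5: a_5=5, p_5 = 5*464 + 273 = 2593, q_5 = 5*17 + 10 = 95.
  i=6: a_6=2, p_6 = 2*2593 + 464 = 5650, q_6 = 2*95 + 17 = 207.
  i=7: a_7=10, p_7 = 10*5650 + 2593 = 59093, q_7 = 10*207 + 95 = 2165.
  i=8: a_8=2, p_8 = 2*59093 + 5650 = 123836, q_8 = 2*2165 + 207 = 4537.
  i=9: a_9=5, p_9 = 5*123836 + 59093 = 678273, q_9 = 5*4537 + 2165 = 24850.
  i=10: a_10=1, p_10 = 1*678273 + 123836 = 802109, q_10 = 1*24850 + 4537 = 29387.
  i=11: a_11=1, p_11 = 1*802109 + 678273 = 1480382, q_11 = 1*29387 + 24850 = 54237.
  i=12: a_12=2, p_12 = 2*1480382 + 802109 = 3762873, q_12 = 2*54237 + 29387 = 137861.
  i=13: a_13=3, p_13 = 3*3762873 + 1480382 = 12769001, q_13 = 3*137861 + 54237 = 467820.
Check: 12769001^2 - 745*467820^2 = 163047386538001 - 163047386538000 = 1, so (x, y) = (12769001, 467820) solves the equation, and by the theorem it is the least positive solution.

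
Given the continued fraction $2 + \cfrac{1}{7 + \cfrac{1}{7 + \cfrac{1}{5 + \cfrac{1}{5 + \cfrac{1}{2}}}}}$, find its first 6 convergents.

2/1, 15/7, 107/50, 550/257, 2857/1335, 6264/2927

Using the convergent recurrence p_i = a_i*p_{i-1} + p_{i-2}, q_i = a_i*q_{i-1} + q_{i-2} with p_{-2}=0, p_{-1}=1, q_{-2}=1, q_{-1}=0:
  i=0: a_0=2, p_0 = 2*1 + 0 = 2, q_0 = 2*0 + 1 = 1.
  i=1: a_1=7, p_1 = 7*2 + 1 = 15, q_1 = 7*1 + 0 = 7.
  i=2: a_2=7, p_2 = 7*15 + 2 = 107, q_2 = 7*7 + 1 = 50.
  i=3: a_3=5, p_3 = 5*107 + 15 = 550, q_3 = 5*50 + 7 = 257.
  i=4: a_4=5, p_4 = 5*550 + 107 = 2857, q_4 = 5*257 + 50 = 1335.
  i=5: a_5=2, p_5 = 2*2857 + 550 = 6264, q_5 = 2*1335 + 257 = 2927.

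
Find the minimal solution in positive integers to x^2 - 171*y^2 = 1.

First expand sqrt(171) as a continued fraction. With x_i = (sqrt(171) + m_i)/d_i and (m_0, d_0) = (0, 1): a_0 = floor(sqrt(171)) = 13, since 13^2 = 169 <= 171 < 196 = 14^2.
Iterate m_{i+1} = d_i*a_i - m_i, d_{i+1} = (171 - m_{i+1}^2)/d_i, a_{i+1} = floor((a_0 + m_{i+1})/d_{i+1}):
  m_1 = 1*13 - 0 = 13, d_1 = (171 - 13^2)/1 = 2/1 = 2, a_1 = floor((13 + 13)/2) = 13.
  m_2 = 2*13 - 13 = 13, d_2 = (171 - 13^2)/2 = 2/2 = 1, a_2 = floor((13 + 13)/1) = 26.
  m_3 = 1*26 - 13 = 13, d_3 = (171 - 13^2)/1 = 2/1 = 2: (m_3, d_3) = (m_1, d_1) = (13, 2), so from here the quotients repeat a_1, a_2; the period length is 2.
So sqrt(171) = [13; (13, 26)] with period length k = 2.
k is even, so the fundamental solution of x^2 - 171y^2 = 1 is (p_{k-1}, q_{k-1}) = (p_1, q_1); compute convergents through index 1.
Convergents (p_i = a_i*p_{i-1} + p_{i-2}, q_i = a_i*q_{i-1} + q_{i-2} with p_{-2}=0, p_{-1}=1, q_{-2}=1, q_{-1}=0):
  i=0: a_0=13, p_0 = 13*1 + 0 = 13, q_0 = 13*0 + 1 = 1.
  i=1: a_1=13, p_1 = 13*13 + 1 = 170, q_1 = 13*1 + 0 = 13.
Check: 170^2 - 171*13^2 = 28900 - 28899 = 1, so (x, y) = (170, 13) solves the equation, and by the theorem it is the least positive solution.

(x, y) = (170, 13)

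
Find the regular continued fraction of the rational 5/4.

Run the Euclidean algorithm on 5 and 4; the successive quotients are the partial quotients a_0, a_1, ... (each step inverts the fractional part left over by the previous one):
  5 = 1*4 + 1, so a_0 = 1.
  4 = 4*1 + 0, so a_1 = 4.
The remainder reaches 0 after 2 divisions, so the expansion has 2 partial quotients, read off in order.

[1; 4]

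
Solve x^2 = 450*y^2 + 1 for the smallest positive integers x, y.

(x, y) = (19601, 924)

First expand sqrt(450) as a continued fraction. With x_i = (sqrt(450) + m_i)/d_i and (m_0, d_0) = (0, 1): a_0 = floor(sqrt(450)) = 21, since 21^2 = 441 <= 450 < 484 = 22^2.
Iterate m_{i+1} = d_i*a_i - m_i, d_{i+1} = (450 - m_{i+1}^2)/d_i, a_{i+1} = floor((a_0 + m_{i+1})/d_{i+1}):
  m_1 = 1*21 - 0 = 21, d_1 = (450 - 21^2)/1 = 9/1 = 9, a_1 = floor((21 + 21)/9) = 4.
  m_2 = 9*4 - 21 = 15, d_2 = (450 - 15^2)/9 = 225/9 = 25, a_2 = floor((21 + 15)/25) = 1.
  m_3 = 25*1 - 15 = 10, d_3 = (450 - 10^2)/25 = 350/25 = 14, a_3 = floor((21 + 10)/14) = 2.
  m_4 = 14*2 - 10 = 18, d_4 = (450 - 18^2)/14 = 126/14 = 9, a_4 = floor((21 + 18)/9) = 4.
  m_5 = 9*4 - 18 = 18, d_5 = (450 - 18^2)/9 = 126/9 = 14, a_5 = floor((21 + 18)/14) = 2.
  m_6 = 14*2 - 18 = 10, d_6 = (450 - 10^2)/14 = 350/14 = 25, a_6 = floor((21 + 10)/25) = 1.
  m_7 = 25*1 - 10 = 15, d_7 = (450 - 15^2)/25 = 225/25 = 9, a_7 = floor((21 + 15)/9) = 4.
  m_8 = 9*4 - 15 = 21, d_8 = (450 - 21^2)/9 = 9/9 = 1, a_8 = floor((21 + 21)/1) = 42.
  m_9 = 1*42 - 21 = 21, d_9 = (450 - 21^2)/1 = 9/1 = 9: (m_9, d_9) = (m_1, d_1) = (21, 9), so from here the quotients repeat a_1, ..., a_8; the period length is 8.
So sqrt(450) = [21; (4, 1, 2, 4, 2, 1, 4, 42)] with period length k = 8.
k is even, so the fundamental solution of x^2 - 450y^2 = 1 is (p_{k-1}, q_{k-1}) = (p_7, q_7); compute convergents through index 7.
Convergents (p_i = a_i*p_{i-1} + p_{i-2}, q_i = a_i*q_{i-1} + q_{i-2} with p_{-2}=0, p_{-1}=1, q_{-2}=1, q_{-1}=0):
  i=0: a_0=21, p_0 = 21*1 + 0 = 21, q_0 = 21*0 + 1 = 1.
  i=1: a_1=4, p_1 = 4*21 + 1 = 85, q_1 = 4*1 + 0 = 4.
  i=2: a_2=1, p_2 = 1*85 + 21 = 106, q_2 = 1*4 + 1 = 5.
  i=3: a_3=2, p_3 = 2*106 + 85 = 297, q_3 = 2*5 + 4 = 14.
  i=4: a_4=4, p_4 = 4*297 + 106 = 1294, q_4 = 4*14 + 5 = 61.
  i=5: a_5=2, p_5 = 2*1294 + 297 = 2885, q_5 = 2*61 + 14 = 136.
  i=6: a_6=1, p_6 = 1*2885 + 1294 = 4179, q_6 = 1*136 + 61 = 197.
  i=7: a_7=4, p_7 = 4*4179 + 2885 = 19601, q_7 = 4*197 + 136 = 924.
Check: 19601^2 - 450*924^2 = 384199201 - 384199200 = 1, so (x, y) = (19601, 924) solves the equation, and by the theorem it is the least positive solution.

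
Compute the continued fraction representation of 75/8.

Run the Euclidean algorithm on 75 and 8; the successive quotients are the partial quotients a_0, a_1, ... (each step inverts the fractional part left over by the previous one):
  75 = 9*8 + 3, so a_0 = 9.
  8 = 2*3 + 2, so a_1 = 2.
  3 = 1*2 + 1, so a_2 = 1.
  2 = 2*1 + 0, so a_3 = 2.
The remainder reaches 0 after 4 divisions, so the expansion has 4 partial quotients, read off in order.

[9; 2, 1, 2]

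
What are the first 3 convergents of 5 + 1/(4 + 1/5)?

5/1, 21/4, 110/21

Using the convergent recurrence p_i = a_i*p_{i-1} + p_{i-2}, q_i = a_i*q_{i-1} + q_{i-2} with p_{-2}=0, p_{-1}=1, q_{-2}=1, q_{-1}=0:
  i=0: a_0=5, p_0 = 5*1 + 0 = 5, q_0 = 5*0 + 1 = 1.
  i=1: a_1=4, p_1 = 4*5 + 1 = 21, q_1 = 4*1 + 0 = 4.
  i=2: a_2=5, p_2 = 5*21 + 5 = 110, q_2 = 5*4 + 1 = 21.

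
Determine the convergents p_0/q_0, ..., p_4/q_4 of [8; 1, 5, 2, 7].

Using the convergent recurrence p_i = a_i*p_{i-1} + p_{i-2}, q_i = a_i*q_{i-1} + q_{i-2} with p_{-2}=0, p_{-1}=1, q_{-2}=1, q_{-1}=0:
  i=0: a_0=8, p_0 = 8*1 + 0 = 8, q_0 = 8*0 + 1 = 1.
  i=1: a_1=1, p_1 = 1*8 + 1 = 9, q_1 = 1*1 + 0 = 1.
  i=2: a_2=5, p_2 = 5*9 + 8 = 53, q_2 = 5*1 + 1 = 6.
  i=3: a_3=2, p_3 = 2*53 + 9 = 115, q_3 = 2*6 + 1 = 13.
  i=4: a_4=7, p_4 = 7*115 + 53 = 858, q_4 = 7*13 + 6 = 97.

8/1, 9/1, 53/6, 115/13, 858/97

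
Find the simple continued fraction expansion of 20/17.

[1; 5, 1, 2]

Run the Euclidean algorithm on 20 and 17; the successive quotients are the partial quotients a_0, a_1, ... (each step inverts the fractional part left over by the previous one):
  20 = 1*17 + 3, so a_0 = 1.
  17 = 5*3 + 2, so a_1 = 5.
  3 = 1*2 + 1, so a_2 = 1.
  2 = 2*1 + 0, so a_3 = 2.
The remainder reaches 0 after 4 divisions, so the expansion has 4 partial quotients, read off in order.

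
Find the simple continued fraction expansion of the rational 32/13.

[2; 2, 6]

Run the Euclidean algorithm on 32 and 13; the successive quotients are the partial quotients a_0, a_1, ... (each step inverts the fractional part left over by the previous one):
  32 = 2*13 + 6, so a_0 = 2.
  13 = 2*6 + 1, so a_1 = 2.
  6 = 6*1 + 0, so a_2 = 6.
The remainder reaches 0 after 3 divisions, so the expansion has 3 partial quotients, read off in order.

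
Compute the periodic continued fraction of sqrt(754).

[27; (2, 5, 1, 1, 1, 1, 5, 2, 54)]

Write x_i = (sqrt(754) + m_i)/d_i with (m_0, d_0) = (0, 1). a_0 = floor(sqrt(754)) = 27, since 27^2 = 729 <= 754 < 784 = 28^2.
Iterate m_{i+1} = d_i*a_i - m_i, d_{i+1} = (754 - m_{i+1}^2)/d_i, a_{i+1} = floor((a_0 + m_{i+1})/d_{i+1}):
  m_1 = 1*27 - 0 = 27, d_1 = (754 - 27^2)/1 = 25/1 = 25, a_1 = floor((27 + 27)/25) = 2.
  m_2 = 25*2 - 27 = 23, d_2 = (754 - 23^2)/25 = 225/25 = 9, a_2 = floor((27 + 23)/9) = 5.
  m_3 = 9*5 - 23 = 22, d_3 = (754 - 22^2)/9 = 270/9 = 30, a_3 = floor((27 + 22)/30) = 1.
  m_4 = 30*1 - 22 = 8, d_4 = (754 - 8^2)/30 = 690/30 = 23, a_4 = floor((27 + 8)/23) = 1.
  m_5 = 23*1 - 8 = 15, d_5 = (754 - 15^2)/23 = 529/23 = 23, a_5 = floor((27 + 15)/23) = 1.
  m_6 = 23*1 - 15 = 8, d_6 = (754 - 8^2)/23 = 690/23 = 30, a_6 = floor((27 + 8)/30) = 1.
  m_7 = 30*1 - 8 = 22, d_7 = (754 - 22^2)/30 = 270/30 = 9, a_7 = floor((27 + 22)/9) = 5.
  m_8 = 9*5 - 22 = 23, d_8 = (754 - 23^2)/9 = 225/9 = 25, a_8 = floor((27 + 23)/25) = 2.
  m_9 = 25*2 - 23 = 27, d_9 = (754 - 27^2)/25 = 25/25 = 1, a_9 = floor((27 + 27)/1) = 54.
  m_10 = 1*54 - 27 = 27, d_10 = (754 - 27^2)/1 = 25/1 = 25: (m_10, d_10) = (m_1, d_1) = (27, 25), so from here the quotients repeat a_1, ..., a_9; the period length is 9.
Hence the expansion of sqrt(754) is a_0 = 27 followed by the repeating block 2, 5, 1, 1, 1, 1, 5, 2, 54 (period 9).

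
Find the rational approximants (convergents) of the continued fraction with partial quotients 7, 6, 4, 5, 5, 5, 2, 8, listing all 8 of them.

Using the convergent recurrence p_i = a_i*p_{i-1} + p_{i-2}, q_i = a_i*q_{i-1} + q_{i-2} with p_{-2}=0, p_{-1}=1, q_{-2}=1, q_{-1}=0:
  i=0: a_0=7, p_0 = 7*1 + 0 = 7, q_0 = 7*0 + 1 = 1.
  i=1: a_1=6, p_1 = 6*7 + 1 = 43, q_1 = 6*1 + 0 = 6.
  i=2: a_2=4, p_2 = 4*43 + 7 = 179, q_2 = 4*6 + 1 = 25.
  i=3: a_3=5, p_3 = 5*179 + 43 = 938, q_3 = 5*25 + 6 = 131.
  i=4: a_4=5, p_4 = 5*938 + 179 = 4869, q_4 = 5*131 + 25 = 680.
  i=5: a_5=5, p_5 = 5*4869 + 938 = 25283, q_5 = 5*680 + 131 = 3531.
  i=6: a_6=2, p_6 = 2*25283 + 4869 = 55435, q_6 = 2*3531 + 680 = 7742.
  i=7: a_7=8, p_7 = 8*55435 + 25283 = 468763, q_7 = 8*7742 + 3531 = 65467.

7/1, 43/6, 179/25, 938/131, 4869/680, 25283/3531, 55435/7742, 468763/65467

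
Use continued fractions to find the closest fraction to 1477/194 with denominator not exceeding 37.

Expand x = 1477/194 as a continued fraction with the Euclidean algorithm:
  1477 = 7*194 + 119, so a_0 = 7.
  194 = 1*119 + 75, so a_1 = 1.
  119 = 1*75 + 44, so a_2 = 1.
  75 = 1*44 + 31, so a_3 = 1.
  44 = 1*31 + 13, so a_4 = 1.
  31 = 2*13 + 5, so a_5 = 2.
  13 = 2*5 + 3, so a_6 = 2.
  5 = 1*3 + 2, so a_7 = 1.
  3 = 1*2 + 1, so a_8 = 1.
  2 = 2*1 + 0, so a_9 = 2.
so x = [7; 1, 1, 1, 1, 2, 2, 1, 1, 2].
Convergents (p_i = a_i*p_{i-1} + p_{i-2}, q_i = a_i*q_{i-1} + q_{i-2} with p_{-2}=0, p_{-1}=1, q_{-2}=1, q_{-1}=0), until the denominator exceeds 37:
  i=0: a_0=7, p_0 = 7*1 + 0 = 7, q_0 = 7*0 + 1 = 1.
  i=1: a_1=1, p_1 = 1*7 + 1 = 8, q_1 = 1*1 + 0 = 1.
  i=2: a_2=1, p_2 = 1*8 + 7 = 15, q_2 = 1*1 + 1 = 2.
  i=3: a_3=1, p_3 = 1*15 + 8 = 23, q_3 = 1*2 + 1 = 3.
  i=4: a_4=1, p_4 = 1*23 + 15 = 38, q_4 = 1*3 + 2 = 5.
  i=5: a_5=2, p_5 = 2*38 + 23 = 99, q_5 = 2*5 + 3 = 13.
  i=6: a_6=2, p_6 = 2*99 + 38 = 236, q_6 = 2*13 + 5 = 31.
  i=7: a_7=1, p_7 = 1*236 + 99 = 335, q_7 = 1*31 + 13 = 44.
q_7 = 44 > 37, so the last convergent with denominator <= 37 is p_6/q_6 = 236/31.
The closest fraction with denominator <= 37 is either p_6/q_6 or the intermediate fraction (k*p_6 + p_5)/(k*q_6 + q_5) with the largest k >= 1 whose denominator stays <= 37; these approach x as k grows, and every other convergent or intermediate fraction in range is farther away.
Largest k: floor((37 - q_5)/q_6) = floor((37 - 13)/31) = 0.
Since k = 0, no intermediate fraction beyond p_6/q_6 has denominator <= 37, so the convergent 236/31 is the closest (its error is |1477*31 - 236*194|/(194*31) = 3/6014).

236/31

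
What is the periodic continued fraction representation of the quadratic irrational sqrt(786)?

Write x_i = (sqrt(786) + m_i)/d_i with (m_0, d_0) = (0, 1). a_0 = floor(sqrt(786)) = 28, since 28^2 = 784 <= 786 < 841 = 29^2.
Iterate m_{i+1} = d_i*a_i - m_i, d_{i+1} = (786 - m_{i+1}^2)/d_i, a_{i+1} = floor((a_0 + m_{i+1})/d_{i+1}):
  m_1 = 1*28 - 0 = 28, d_1 = (786 - 28^2)/1 = 2/1 = 2, a_1 = floor((28 + 28)/2) = 28.
  m_2 = 2*28 - 28 = 28, d_2 = (786 - 28^2)/2 = 2/2 = 1, a_2 = floor((28 + 28)/1) = 56.
  m_3 = 1*56 - 28 = 28, d_3 = (786 - 28^2)/1 = 2/1 = 2: (m_3, d_3) = (m_1, d_1) = (28, 2), so from here the quotients repeat a_1, a_2; the period length is 2.
Hence the expansion of sqrt(786) is a_0 = 28 followed by the repeating block 28, 56 (period 2).

[28; (28, 56)]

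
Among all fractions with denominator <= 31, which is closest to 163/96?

17/10

Expand x = 163/96 as a continued fraction with the Euclidean algorithm:
  163 = 1*96 + 67, so a_0 = 1.
  96 = 1*67 + 29, so a_1 = 1.
  67 = 2*29 + 9, so a_2 = 2.
  29 = 3*9 + 2, so a_3 = 3.
  9 = 4*2 + 1, so a_4 = 4.
  2 = 2*1 + 0, so a_5 = 2.
so x = [1; 1, 2, 3, 4, 2].
Convergents (p_i = a_i*p_{i-1} + p_{i-2}, q_i = a_i*q_{i-1} + q_{i-2} with p_{-2}=0, p_{-1}=1, q_{-2}=1, q_{-1}=0), until the denominator exceeds 31:
  i=0: a_0=1, p_0 = 1*1 + 0 = 1, q_0 = 1*0 + 1 = 1.
  i=1: a_1=1, p_1 = 1*1 + 1 = 2, q_1 = 1*1 + 0 = 1.
  i=2: a_2=2, p_2 = 2*2 + 1 = 5, q_2 = 2*1 + 1 = 3.
  i=3: a_3=3, p_3 = 3*5 + 2 = 17, q_3 = 3*3 + 1 = 10.
  i=4: a_4=4, p_4 = 4*17 + 5 = 73, q_4 = 4*10 + 3 = 43.
q_4 = 43 > 31, so the last convergent with denominator <= 31 is p_3/q_3 = 17/10.
The closest fraction with denominator <= 31 is either p_3/q_3 or the intermediate fraction (k*p_3 + p_2)/(k*q_3 + q_2) with the largest k >= 1 whose denominator stays <= 31; these approach x as k grows, and every other convergent or intermediate fraction in range is farther away.
Largest k: floor((31 - q_2)/q_3) = floor((31 - 3)/10) = 2.
That gives (2*17 + 5)/(2*10 + 3) = 39/23.
Compare the errors: |x - 17/10| = |163*10 - 17*96|/(96*10) = 2/960, and |x - 39/23| = |163*23 - 39*96|/(96*23) = 5/2208.
Cross-multiplying, 2*2208 = 4416 < 4800 = 5*960, so 2/960 is smaller: the convergent 17/10 is closer to x than 39/23.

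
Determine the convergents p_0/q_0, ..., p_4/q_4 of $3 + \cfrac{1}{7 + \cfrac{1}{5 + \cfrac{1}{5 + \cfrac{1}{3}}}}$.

Using the convergent recurrence p_i = a_i*p_{i-1} + p_{i-2}, q_i = a_i*q_{i-1} + q_{i-2} with p_{-2}=0, p_{-1}=1, q_{-2}=1, q_{-1}=0:
  i=0: a_0=3, p_0 = 3*1 + 0 = 3, q_0 = 3*0 + 1 = 1.
  i=1: a_1=7, p_1 = 7*3 + 1 = 22, q_1 = 7*1 + 0 = 7.
  i=2: a_2=5, p_2 = 5*22 + 3 = 113, q_2 = 5*7 + 1 = 36.
  i=3: a_3=5, p_3 = 5*113 + 22 = 587, q_3 = 5*36 + 7 = 187.
  i=4: a_4=3, p_4 = 3*587 + 113 = 1874, q_4 = 3*187 + 36 = 597.

3/1, 22/7, 113/36, 587/187, 1874/597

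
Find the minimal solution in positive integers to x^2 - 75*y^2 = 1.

(x, y) = (26, 3)

First expand sqrt(75) as a continued fraction. With x_i = (sqrt(75) + m_i)/d_i and (m_0, d_0) = (0, 1): a_0 = floor(sqrt(75)) = 8, since 8^2 = 64 <= 75 < 81 = 9^2.
Iterate m_{i+1} = d_i*a_i - m_i, d_{i+1} = (75 - m_{i+1}^2)/d_i, a_{i+1} = floor((a_0 + m_{i+1})/d_{i+1}):
  m_1 = 1*8 - 0 = 8, d_1 = (75 - 8^2)/1 = 11/1 = 11, a_1 = floor((8 + 8)/11) = 1.
  m_2 = 11*1 - 8 = 3, d_2 = (75 - 3^2)/11 = 66/11 = 6, a_2 = floor((8 + 3)/6) = 1.
  m_3 = 6*1 - 3 = 3, d_3 = (75 - 3^2)/6 = 66/6 = 11, a_3 = floor((8 + 3)/11) = 1.
  m_4 = 11*1 - 3 = 8, d_4 = (75 - 8^2)/11 = 11/11 = 1, a_4 = floor((8 + 8)/1) = 16.
  m_5 = 1*16 - 8 = 8, d_5 = (75 - 8^2)/1 = 11/1 = 11: (m_5, d_5) = (m_1, d_1) = (8, 11), so from here the quotients repeat a_1, ..., a_4; the period length is 4.
So sqrt(75) = [8; (1, 1, 1, 16)] with period length k = 4.
k is even, so the fundamental solution of x^2 - 75y^2 = 1 is (p_{k-1}, q_{k-1}) = (p_3, q_3); compute convergents through index 3.
Convergents (p_i = a_i*p_{i-1} + p_{i-2}, q_i = a_i*q_{i-1} + q_{i-2} with p_{-2}=0, p_{-1}=1, q_{-2}=1, q_{-1}=0):
  i=0: a_0=8, p_0 = 8*1 + 0 = 8, q_0 = 8*0 + 1 = 1.
  i=1: a_1=1, p_1 = 1*8 + 1 = 9, q_1 = 1*1 + 0 = 1.
  i=2: a_2=1, p_2 = 1*9 + 8 = 17, q_2 = 1*1 + 1 = 2.
  i=3: a_3=1, p_3 = 1*17 + 9 = 26, q_3 = 1*2 + 1 = 3.
Check: 26^2 - 75*3^2 = 676 - 675 = 1, so (x, y) = (26, 3) solves the equation, and by the theorem it is the least positive solution.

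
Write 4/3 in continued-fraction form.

[1; 3]

Run the Euclidean algorithm on 4 and 3; the successive quotients are the partial quotients a_0, a_1, ... (each step inverts the fractional part left over by the previous one):
  4 = 1*3 + 1, so a_0 = 1.
  3 = 3*1 + 0, so a_1 = 3.
The remainder reaches 0 after 2 divisions, so the expansion has 2 partial quotients, read off in order.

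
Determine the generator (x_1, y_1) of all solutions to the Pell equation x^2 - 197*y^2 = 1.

First expand sqrt(197) as a continued fraction. With x_i = (sqrt(197) + m_i)/d_i and (m_0, d_0) = (0, 1): a_0 = floor(sqrt(197)) = 14, since 14^2 = 196 <= 197 < 225 = 15^2.
Iterate m_{i+1} = d_i*a_i - m_i, d_{i+1} = (197 - m_{i+1}^2)/d_i, a_{i+1} = floor((a_0 + m_{i+1})/d_{i+1}):
  m_1 = 1*14 - 0 = 14, d_1 = (197 - 14^2)/1 = 1/1 = 1, a_1 = floor((14 + 14)/1) = 28.
  m_2 = 1*28 - 14 = 14, d_2 = (197 - 14^2)/1 = 1/1 = 1: (m_2, d_2) = (m_1, d_1) = (14, 1), so from here the quotient a_1 repeats; the period length is 1.
So sqrt(197) = [14; (28)] with period length k = 1.
k is odd, so (p_{k-1}, q_{k-1}) only solves x^2 - 197y^2 = -1 and the fundamental solution of x^2 - 197y^2 = 1 is (p_{2k-1}, q_{2k-1}) = (p_1, q_1); compute convergents through index 1, running through the period twice.
Convergents (p_i = a_i*p_{i-1} + p_{i-2}, q_i = a_i*q_{i-1} + q_{i-2} with p_{-2}=0, p_{-1}=1, q_{-2}=1, q_{-1}=0):
  i=0: a_0=14, p_0 = 14*1 + 0 = 14, q_0 = 14*0 + 1 = 1.
  i=1: a_1=28, p_1 = 28*14 + 1 = 393, q_1 = 28*1 + 0 = 28.
Indeed p_0^2 - 197*q_0^2 = 196 - 197 = -1, not +1.
Check: 393^2 - 197*28^2 = 154449 - 154448 = 1, so (x, y) = (393, 28) solves the equation, and by the theorem it is the least positive solution.

(x, y) = (393, 28)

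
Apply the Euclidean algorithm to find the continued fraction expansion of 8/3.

[2; 1, 2]

Run the Euclidean algorithm on 8 and 3; the successive quotients are the partial quotients a_0, a_1, ... (each step inverts the fractional part left over by the previous one):
  8 = 2*3 + 2, so a_0 = 2.
  3 = 1*2 + 1, so a_1 = 1.
  2 = 2*1 + 0, so a_2 = 2.
The remainder reaches 0 after 3 divisions, so the expansion has 3 partial quotients, read off in order.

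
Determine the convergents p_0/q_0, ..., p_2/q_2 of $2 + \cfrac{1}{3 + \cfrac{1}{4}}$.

Using the convergent recurrence p_i = a_i*p_{i-1} + p_{i-2}, q_i = a_i*q_{i-1} + q_{i-2} with p_{-2}=0, p_{-1}=1, q_{-2}=1, q_{-1}=0:
  i=0: a_0=2, p_0 = 2*1 + 0 = 2, q_0 = 2*0 + 1 = 1.
  i=1: a_1=3, p_1 = 3*2 + 1 = 7, q_1 = 3*1 + 0 = 3.
  i=2: a_2=4, p_2 = 4*7 + 2 = 30, q_2 = 4*3 + 1 = 13.

2/1, 7/3, 30/13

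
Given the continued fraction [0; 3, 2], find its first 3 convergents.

0/1, 1/3, 2/7

Using the convergent recurrence p_i = a_i*p_{i-1} + p_{i-2}, q_i = a_i*q_{i-1} + q_{i-2} with p_{-2}=0, p_{-1}=1, q_{-2}=1, q_{-1}=0:
  i=0: a_0=0, p_0 = 0*1 + 0 = 0, q_0 = 0*0 + 1 = 1.
  i=1: a_1=3, p_1 = 3*0 + 1 = 1, q_1 = 3*1 + 0 = 3.
  i=2: a_2=2, p_2 = 2*1 + 0 = 2, q_2 = 2*3 + 1 = 7.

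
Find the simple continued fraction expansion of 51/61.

[0; 1, 5, 10]

Run the Euclidean algorithm on 51 and 61; the successive quotients are the partial quotients a_0, a_1, ... (each step inverts the fractional part left over by the previous one):
  51 = 0*61 + 51, so a_0 = 0.
  61 = 1*51 + 10, so a_1 = 1.
  51 = 5*10 + 1, so a_2 = 5.
  10 = 10*1 + 0, so a_3 = 10.
The remainder reaches 0 after 4 divisions, so the expansion has 4 partial quotients, read off in order.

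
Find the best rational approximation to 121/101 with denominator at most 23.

6/5

Expand x = 121/101 as a continued fraction with the Euclidean algorithm:
  121 = 1*101 + 20, so a_0 = 1.
  101 = 5*20 + 1, so a_1 = 5.
  20 = 20*1 + 0, so a_2 = 20.
so x = [1; 5, 20].
Convergents (p_i = a_i*p_{i-1} + p_{i-2}, q_i = a_i*q_{i-1} + q_{i-2} with p_{-2}=0, p_{-1}=1, q_{-2}=1, q_{-1}=0), until the denominator exceeds 23:
  i=0: a_0=1, p_0 = 1*1 + 0 = 1, q_0 = 1*0 + 1 = 1.
  i=1: a_1=5, p_1 = 5*1 + 1 = 6, q_1 = 5*1 + 0 = 5.
  i=2: a_2=20, p_2 = 20*6 + 1 = 121, q_2 = 20*5 + 1 = 101.
q_2 = 101 > 23, so the last convergent with denominator <= 23 is p_1/q_1 = 6/5.
The closest fraction with denominator <= 23 is either p_1/q_1 or the intermediate fraction (k*p_1 + p_0)/(k*q_1 + q_0) with the largest k >= 1 whose denominator stays <= 23; these approach x as k grows, and every other convergent or intermediate fraction in range is farther away.
Largest k: floor((23 - q_0)/q_1) = floor((23 - 1)/5) = 4.
That gives (4*6 + 1)/(4*5 + 1) = 25/21.
Compare the errors: |x - 6/5| = |121*5 - 6*101|/(101*5) = 1/505, and |x - 25/21| = |121*21 - 25*101|/(101*21) = 16/2121.
Cross-multiplying, 1*2121 = 2121 < 8080 = 16*505, so 1/505 is smaller: the convergent 6/5 is closer to x than 25/21.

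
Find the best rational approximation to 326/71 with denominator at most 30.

Expand x = 326/71 as a continued fraction with the Euclidean algorithm:
  326 = 4*71 + 42, so a_0 = 4.
  71 = 1*42 + 29, so a_1 = 1.
  42 = 1*29 + 13, so a_2 = 1.
  29 = 2*13 + 3, so a_3 = 2.
  13 = 4*3 + 1, so a_4 = 4.
  3 = 3*1 + 0, so a_5 = 3.
so x = [4; 1, 1, 2, 4, 3].
Convergents (p_i = a_i*p_{i-1} + p_{i-2}, q_i = a_i*q_{i-1} + q_{i-2} with p_{-2}=0, p_{-1}=1, q_{-2}=1, q_{-1}=0), until the denominator exceeds 30:
  i=0: a_0=4, p_0 = 4*1 + 0 = 4, q_0 = 4*0 + 1 = 1.
  i=1: a_1=1, p_1 = 1*4 + 1 = 5, q_1 = 1*1 + 0 = 1.
  i=2: a_2=1, p_2 = 1*5 + 4 = 9, q_2 = 1*1 + 1 = 2.
  i=3: a_3=2, p_3 = 2*9 + 5 = 23, q_3 = 2*2 + 1 = 5.
  i=4: a_4=4, p_4 = 4*23 + 9 = 101, q_4 = 4*5 + 2 = 22.
  i=5: a_5=3, p_5 = 3*101 + 23 = 326, q_5 = 3*22 + 5 = 71.
q_5 = 71 > 30, so the last convergent with denominator <= 30 is p_4/q_4 = 101/22.
The closest fraction with denominator <= 30 is either p_4/q_4 or the intermediate fraction (k*p_4 + p_3)/(k*q_4 + q_3) with the largest k >= 1 whose denominator stays <= 30; these approach x as k grows, and every other convergent or intermediate fraction in range is farther away.
Largest k: floor((30 - q_3)/q_4) = floor((30 - 5)/22) = 1.
That gives (1*101 + 23)/(1*22 + 5) = 124/27.
Compare the errors: |x - 101/22| = |326*22 - 101*71|/(71*22) = 1/1562, and |x - 124/27| = |326*27 - 124*71|/(71*27) = 2/1917.
Cross-multiplying, 1*1917 = 1917 < 3124 = 2*1562, so 1/1562 is smaller: the convergent 101/22 is closer to x than 124/27.

101/22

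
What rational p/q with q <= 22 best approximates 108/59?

11/6

Expand x = 108/59 as a continued fraction with the Euclidean algorithm:
  108 = 1*59 + 49, so a_0 = 1.
  59 = 1*49 + 10, so a_1 = 1.
  49 = 4*10 + 9, so a_2 = 4.
  10 = 1*9 + 1, so a_3 = 1.
  9 = 9*1 + 0, so a_4 = 9.
so x = [1; 1, 4, 1, 9].
Convergents (p_i = a_i*p_{i-1} + p_{i-2}, q_i = a_i*q_{i-1} + q_{i-2} with p_{-2}=0, p_{-1}=1, q_{-2}=1, q_{-1}=0), until the denominator exceeds 22:
  i=0: a_0=1, p_0 = 1*1 + 0 = 1, q_0 = 1*0 + 1 = 1.
  i=1: a_1=1, p_1 = 1*1 + 1 = 2, q_1 = 1*1 + 0 = 1.
  i=2: a_2=4, p_2 = 4*2 + 1 = 9, q_2 = 4*1 + 1 = 5.
  i=3: a_3=1, p_3 = 1*9 + 2 = 11, q_3 = 1*5 + 1 = 6.
  i=4: a_4=9, p_4 = 9*11 + 9 = 108, q_4 = 9*6 + 5 = 59.
q_4 = 59 > 22, so the last convergent with denominator <= 22 is p_3/q_3 = 11/6.
The closest fraction with denominator <= 22 is either p_3/q_3 or the intermediate fraction (k*p_3 + p_2)/(k*q_3 + q_2) with the largest k >= 1 whose denominator stays <= 22; these approach x as k grows, and every other convergent or intermediate fraction in range is farther away.
Largest k: floor((22 - q_2)/q_3) = floor((22 - 5)/6) = 2.
That gives (2*11 + 9)/(2*6 + 5) = 31/17.
Compare the errors: |x - 11/6| = |108*6 - 11*59|/(59*6) = 1/354, and |x - 31/17| = |108*17 - 31*59|/(59*17) = 7/1003.
Cross-multiplying, 1*1003 = 1003 < 2478 = 7*354, so 1/354 is smaller: the convergent 11/6 is closer to x than 31/17.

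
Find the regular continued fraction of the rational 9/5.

[1; 1, 4]

Run the Euclidean algorithm on 9 and 5; the successive quotients are the partial quotients a_0, a_1, ... (each step inverts the fractional part left over by the previous one):
  9 = 1*5 + 4, so a_0 = 1.
  5 = 1*4 + 1, so a_1 = 1.
  4 = 4*1 + 0, so a_2 = 4.
The remainder reaches 0 after 3 divisions, so the expansion has 3 partial quotients, read off in order.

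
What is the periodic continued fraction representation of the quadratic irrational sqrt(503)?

[22; (2, 2, 1, 21, 1, 2, 2, 44)]

Write x_i = (sqrt(503) + m_i)/d_i with (m_0, d_0) = (0, 1). a_0 = floor(sqrt(503)) = 22, since 22^2 = 484 <= 503 < 529 = 23^2.
Iterate m_{i+1} = d_i*a_i - m_i, d_{i+1} = (503 - m_{i+1}^2)/d_i, a_{i+1} = floor((a_0 + m_{i+1})/d_{i+1}):
  m_1 = 1*22 - 0 = 22, d_1 = (503 - 22^2)/1 = 19/1 = 19, a_1 = floor((22 + 22)/19) = 2.
  m_2 = 19*2 - 22 = 16, d_2 = (503 - 16^2)/19 = 247/19 = 13, a_2 = floor((22 + 16)/13) = 2.
  m_3 = 13*2 - 16 = 10, d_3 = (503 - 10^2)/13 = 403/13 = 31, a_3 = floor((22 + 10)/31) = 1.
  m_4 = 31*1 - 10 = 21, d_4 = (503 - 21^2)/31 = 62/31 = 2, a_4 = floor((22 + 21)/2) = 21.
  m_5 = 2*21 - 21 = 21, d_5 = (503 - 21^2)/2 = 62/2 = 31, a_5 = floor((22 + 21)/31) = 1.
  m_6 = 31*1 - 21 = 10, d_6 = (503 - 10^2)/31 = 403/31 = 13, a_6 = floor((22 + 10)/13) = 2.
  m_7 = 13*2 - 10 = 16, d_7 = (503 - 16^2)/13 = 247/13 = 19, a_7 = floor((22 + 16)/19) = 2.
  m_8 = 19*2 - 16 = 22, d_8 = (503 - 22^2)/19 = 19/19 = 1, a_8 = floor((22 + 22)/1) = 44.
  m_9 = 1*44 - 22 = 22, d_9 = (503 - 22^2)/1 = 19/1 = 19: (m_9, d_9) = (m_1, d_1) = (22, 19), so from here the quotients repeat a_1, ..., a_8; the period length is 8.
Hence the expansion of sqrt(503) is a_0 = 22 followed by the repeating block 2, 2, 1, 21, 1, 2, 2, 44 (period 8).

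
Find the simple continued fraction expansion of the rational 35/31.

Run the Euclidean algorithm on 35 and 31; the successive quotients are the partial quotients a_0, a_1, ... (each step inverts the fractional part left over by the previous one):
  35 = 1*31 + 4, so a_0 = 1.
  31 = 7*4 + 3, so a_1 = 7.
  4 = 1*3 + 1, so a_2 = 1.
  3 = 3*1 + 0, so a_3 = 3.
The remainder reaches 0 after 4 divisions, so the expansion has 4 partial quotients, read off in order.

[1; 7, 1, 3]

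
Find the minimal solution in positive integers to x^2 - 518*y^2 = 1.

First expand sqrt(518) as a continued fraction. With x_i = (sqrt(518) + m_i)/d_i and (m_0, d_0) = (0, 1): a_0 = floor(sqrt(518)) = 22, since 22^2 = 484 <= 518 < 529 = 23^2.
Iterate m_{i+1} = d_i*a_i - m_i, d_{i+1} = (518 - m_{i+1}^2)/d_i, a_{i+1} = floor((a_0 + m_{i+1})/d_{i+1}):
  m_1 = 1*22 - 0 = 22, d_1 = (518 - 22^2)/1 = 34/1 = 34, a_1 = floor((22 + 22)/34) = 1.
  m_2 = 34*1 - 22 = 12, d_2 = (518 - 12^2)/34 = 374/34 = 11, a_2 = floor((22 + 12)/11) = 3.
  m_3 = 11*3 - 12 = 21, d_3 = (518 - 21^2)/11 = 77/11 = 7, a_3 = floor((22 + 21)/7) = 6.
  m_4 = 7*6 - 21 = 21, d_4 = (518 - 21^2)/7 = 77/7 = 11, a_4 = floor((22 + 21)/11) = 3.
  m_5 = 11*3 - 21 = 12, d_5 = (518 - 12^2)/11 = 374/11 = 34, a_5 = floor((22 + 12)/34) = 1.
  m_6 = 34*1 - 12 = 22, d_6 = (518 - 22^2)/34 = 34/34 = 1, a_6 = floor((22 + 22)/1) = 44.
  m_7 = 1*44 - 22 = 22, d_7 = (518 - 22^2)/1 = 34/1 = 34: (m_7, d_7) = (m_1, d_1) = (22, 34), so from here the quotients repeat a_1, ..., a_6; the period length is 6.
So sqrt(518) = [22; (1, 3, 6, 3, 1, 44)] with period length k = 6.
k is even, so the fundamental solution of x^2 - 518y^2 = 1 is (p_{k-1}, q_{k-1}) = (p_5, q_5); compute convergents through index 5.
Convergents (p_i = a_i*p_{i-1} + p_{i-2}, q_i = a_i*q_{i-1} + q_{i-2} with p_{-2}=0, p_{-1}=1, q_{-2}=1, q_{-1}=0):
  i=0: a_0=22, p_0 = 22*1 + 0 = 22, q_0 = 22*0 + 1 = 1.
  i=1: a_1=1, p_1 = 1*22 + 1 = 23, q_1 = 1*1 + 0 = 1.
  i=2: a_2=3, p_2 = 3*23 + 22 = 91, q_2 = 3*1 + 1 = 4.
  i=3: a_3=6, p_3 = 6*91 + 23 = 569, q_3 = 6*4 + 1 = 25.
  i=4: a_4=3, p_4 = 3*569 + 91 = 1798, q_4 = 3*25 + 4 = 79.
  i=5: a_5=1, p_5 = 1*1798 + 569 = 2367, q_5 = 1*79 + 25 = 104.
Check: 2367^2 - 518*104^2 = 5602689 - 5602688 = 1, so (x, y) = (2367, 104) solves the equation, and by the theorem it is the least positive solution.

(x, y) = (2367, 104)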